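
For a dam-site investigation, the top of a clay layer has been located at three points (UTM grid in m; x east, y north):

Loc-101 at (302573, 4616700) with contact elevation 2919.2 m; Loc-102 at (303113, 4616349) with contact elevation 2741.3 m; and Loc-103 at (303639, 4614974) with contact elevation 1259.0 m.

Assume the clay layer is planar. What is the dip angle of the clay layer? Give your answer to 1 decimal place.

Two edge vectors: Loc-101→Loc-102 = (540, -351, -177.9), Loc-101→Loc-103 = (1066, -1726, -1660.2).
Normal n = (Loc-101→Loc-102) × (Loc-101→Loc-103) = (275674.8, 706866.6, -557874).
So ∂z/∂x = −n_x/n_z = 0.49415 and ∂z/∂y = −n_y/n_z = 1.26707.
Gradient magnitude |∇z| = √(a² + b²) = √(0.24419 + 1.60547) = 1.36002.
True dip = arctan(1.36002) = 53.7°, dipping toward SSW (azimuth ≈ 201°).

53.7°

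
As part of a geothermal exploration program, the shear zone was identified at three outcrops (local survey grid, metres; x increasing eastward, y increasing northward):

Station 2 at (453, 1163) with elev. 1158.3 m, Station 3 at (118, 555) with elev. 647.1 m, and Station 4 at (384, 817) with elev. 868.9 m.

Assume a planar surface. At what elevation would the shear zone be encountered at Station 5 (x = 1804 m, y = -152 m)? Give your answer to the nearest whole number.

78 m

Two edge vectors: Station 2→Station 3 = (-335, -608, -511.2), Station 2→Station 4 = (-69, -346, -289.4).
Normal n = (Station 2→Station 3) × (Station 2→Station 4) = (-920, -61676.2, 73958).
So ∂z/∂x = −n_x/n_z = 0.01244 and ∂z/∂y = −n_y/n_z = 0.83394.
Intercept c from Station 2: 1158.3 − 5.64 − 969.87 = 182.80.
At (1804, -152): z = 22.4 − 126.8 + 182.80 = 78.5 m.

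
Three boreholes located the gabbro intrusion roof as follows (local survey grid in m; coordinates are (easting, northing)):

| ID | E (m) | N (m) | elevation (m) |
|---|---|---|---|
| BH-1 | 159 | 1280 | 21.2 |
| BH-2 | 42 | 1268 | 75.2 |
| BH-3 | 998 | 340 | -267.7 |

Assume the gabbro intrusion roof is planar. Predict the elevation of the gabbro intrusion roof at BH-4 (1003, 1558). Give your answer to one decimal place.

-386.7 m

Let the plane be z = a·E + b·N + c.
BH-2−BH-1: −117a − 12b = 54;  BH-3−BH-1: 839a − 940b = −288.9.
Solving gives a = −0.451709, b = −0.095834.
Then c = 21.2 − a·159 − b·1280 = 215.69.
At (1003, 1558): z = −453.1 − 149.3 + 215.69 = -386.7 m.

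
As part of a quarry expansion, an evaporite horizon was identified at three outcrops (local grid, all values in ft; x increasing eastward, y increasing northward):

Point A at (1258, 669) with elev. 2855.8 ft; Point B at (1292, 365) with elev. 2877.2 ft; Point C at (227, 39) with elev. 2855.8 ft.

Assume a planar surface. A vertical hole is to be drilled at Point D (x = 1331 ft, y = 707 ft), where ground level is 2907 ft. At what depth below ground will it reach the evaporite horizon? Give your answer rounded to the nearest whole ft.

51 ft

Let the plane be z = a·x + b·y + c.
Point B−Point A: 34a − 304b = 21.4;  Point C−Point A: −1031a − 630b = 0.
Solving gives a = 0.04026, b = −0.06589.
Then c = 2855.8 − a·1258 − b·669 = 2849.23.
At (1331, 707): z_contact = 53.6 − 46.6 + 2849.23 = 2856.2 ft.
Depth below ground = 2907 − 2856.2 = 51 ft.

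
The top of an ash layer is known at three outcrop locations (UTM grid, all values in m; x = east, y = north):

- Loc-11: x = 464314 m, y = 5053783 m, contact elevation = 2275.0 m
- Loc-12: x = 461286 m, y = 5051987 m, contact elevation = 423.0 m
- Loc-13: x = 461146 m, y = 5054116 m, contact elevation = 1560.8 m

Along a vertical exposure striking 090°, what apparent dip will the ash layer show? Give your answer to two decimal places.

Let the plane be z = a·x + b·y + c.
Loc-12−Loc-11: −3028a − 1796b = −1852;  Loc-13−Loc-11: −3168a + 333b = −714.2.
Solving gives a = 0.28358, b = 0.55308.
Unit vector along 090° is (sin 90°, cos 90°) = (1.0000, 0.0000).
Slope in that direction = a·(1.0000) + b·(0.0000) = 0.28358.
Apparent dip = arctan|0.28358| = 15.83° (true dip is 31.9°, so apparent ≤ true as expected).

15.83°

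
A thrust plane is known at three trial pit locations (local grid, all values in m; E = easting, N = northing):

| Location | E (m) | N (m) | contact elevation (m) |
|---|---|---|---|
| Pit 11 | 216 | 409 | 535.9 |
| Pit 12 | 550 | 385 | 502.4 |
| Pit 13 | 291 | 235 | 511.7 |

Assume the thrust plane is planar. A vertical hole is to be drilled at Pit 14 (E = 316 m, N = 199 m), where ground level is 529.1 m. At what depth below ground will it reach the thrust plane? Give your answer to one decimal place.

Two edge vectors: Pit 11→Pit 12 = (334, -24, -33.5), Pit 11→Pit 13 = (75, -174, -24.2).
Normal n = (Pit 11→Pit 12) × (Pit 11→Pit 13) = (-5248.2, 5570.3, -56316).
So ∂z/∂E = −n_x/n_z = −0.09319 and ∂z/∂N = −n_y/n_z = 0.09891.
Intercept c from Pit 11: 535.9 + 20.13 − 40.45 = 515.57.
At (316, 199): z_contact = −29.45 + 19.68 + 515.57 = 505.81 m.
Depth below ground = 529.1 − 505.81 = 23.3 m.

23.3 m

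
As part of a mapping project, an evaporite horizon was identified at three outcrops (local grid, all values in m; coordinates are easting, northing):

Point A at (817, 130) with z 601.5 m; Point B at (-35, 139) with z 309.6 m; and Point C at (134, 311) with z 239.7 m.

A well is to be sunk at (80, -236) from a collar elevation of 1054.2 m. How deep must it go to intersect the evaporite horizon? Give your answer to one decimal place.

430.3 m

Let the plane be z = a·easting + b·northing + c.
Point B−Point A: −852a + 9b = −291.9;  Point C−Point A: −683a + 181b = −361.8.
Solving gives a = 0.33484, b = −0.73539.
Then c = 601.5 − a·817 − b·130 = 423.54.
At (80, -236): z_contact = 26.79 + 173.55 + 423.54 = 623.88 m.
Depth below ground = 1054.2 − 623.88 = 430.3 m.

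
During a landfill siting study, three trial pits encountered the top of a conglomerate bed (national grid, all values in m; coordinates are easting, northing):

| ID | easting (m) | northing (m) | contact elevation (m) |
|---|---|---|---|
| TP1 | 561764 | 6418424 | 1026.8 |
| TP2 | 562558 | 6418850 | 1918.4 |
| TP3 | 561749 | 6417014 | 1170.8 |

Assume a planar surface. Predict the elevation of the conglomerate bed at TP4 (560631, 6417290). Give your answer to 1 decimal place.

Two edge vectors: TP1→TP2 = (794, 426, 891.6), TP1→TP3 = (-15, -1410, 144).
Normal n = (TP1→TP2) × (TP1→TP3) = (1318500, -127710, -1113150).
So ∂z/∂easting = −n_x/n_z = 1.184476486 and ∂z/∂northing = −n_y/n_z = −0.114728473.
Intercept c from TP1: 1026.8 − 665396.25 + 736375.99 = 72006.54.
At (560631, 6417290): z = 664054.2 − 736245.9 + 72006.54 = -185.1 m.

-185.1 m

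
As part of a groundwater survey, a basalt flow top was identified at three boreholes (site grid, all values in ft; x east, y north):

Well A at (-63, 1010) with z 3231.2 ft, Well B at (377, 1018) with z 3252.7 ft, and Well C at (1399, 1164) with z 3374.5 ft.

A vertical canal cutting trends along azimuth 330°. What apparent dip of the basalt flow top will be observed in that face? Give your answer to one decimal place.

Let the plane be z = a·x + b·y + c.
Well B−Well A: 440a + 8b = 21.5;  Well C−Well A: 1462a + 154b = 143.3.
Solving gives a = 0.03861, b = 0.56398.
Unit vector along 330° is (sin 330°, cos 330°) = (-0.5000, 0.8660).
Slope in that direction = a·(-0.5000) + b·(0.8660) = 0.46912.
Apparent dip = arctan|0.46912| = 25.1° (true dip is 29.5°, so apparent ≤ true as expected).

25.1°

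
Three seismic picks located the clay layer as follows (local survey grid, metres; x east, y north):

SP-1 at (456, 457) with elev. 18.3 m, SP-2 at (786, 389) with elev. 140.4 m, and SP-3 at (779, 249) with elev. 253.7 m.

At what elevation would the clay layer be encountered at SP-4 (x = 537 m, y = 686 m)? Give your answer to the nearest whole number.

Two edge vectors: SP-1→SP-2 = (330, -68, 122.1), SP-1→SP-3 = (323, -208, 235.4).
Normal n = (SP-1→SP-2) × (SP-1→SP-3) = (9389.6, -38243.7, -46676).
So ∂z/∂x = −n_x/n_z = 0.20117 and ∂z/∂y = −n_y/n_z = −0.81934.
Intercept c from SP-1: 18.3 − 91.73 + 374.44 = 301.01.
At (537, 686): z = 108.0 − 562.1 + 301.01 = -153.0 m.

-153 m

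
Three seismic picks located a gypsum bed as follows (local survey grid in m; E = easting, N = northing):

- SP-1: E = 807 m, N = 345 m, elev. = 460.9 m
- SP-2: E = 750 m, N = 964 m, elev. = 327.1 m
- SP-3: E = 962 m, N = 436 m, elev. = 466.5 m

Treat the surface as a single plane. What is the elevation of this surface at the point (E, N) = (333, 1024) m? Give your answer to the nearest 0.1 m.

250.5 m

Let the plane be z = a·E + b·N + c.
SP-2−SP-1: −57a + 619b = −133.8;  SP-3−SP-1: 155a + 91b = 5.6.
Solving gives a = 0.154671, b = −0.201912.
Then c = 460.9 − a·807 − b·345 = 405.74.
At (333, 1024): z = 51.5 − 206.8 + 405.74 = 250.5 m.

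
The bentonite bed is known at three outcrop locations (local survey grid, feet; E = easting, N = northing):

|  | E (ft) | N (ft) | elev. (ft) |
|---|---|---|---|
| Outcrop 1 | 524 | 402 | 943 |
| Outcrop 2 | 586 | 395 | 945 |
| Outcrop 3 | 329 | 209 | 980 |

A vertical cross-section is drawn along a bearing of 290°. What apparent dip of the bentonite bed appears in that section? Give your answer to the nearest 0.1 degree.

4.4°

Two edge vectors: Outcrop 1→Outcrop 2 = (62, -7, 2), Outcrop 1→Outcrop 3 = (-195, -193, 37).
Normal n = (Outcrop 1→Outcrop 2) × (Outcrop 1→Outcrop 3) = (127, -2684, -13331).
So ∂z/∂E = −n_x/n_z = 0.00953 and ∂z/∂N = −n_y/n_z = −0.20134.
Unit vector along 290° is (sin 290°, cos 290°) = (-0.9397, 0.3420).
Slope in that direction = a·(-0.9397) + b·(0.3420) = −0.07781.
Apparent dip = arctan|0.07781| = 4.4° (true dip is 11.4°, so apparent ≤ true as expected).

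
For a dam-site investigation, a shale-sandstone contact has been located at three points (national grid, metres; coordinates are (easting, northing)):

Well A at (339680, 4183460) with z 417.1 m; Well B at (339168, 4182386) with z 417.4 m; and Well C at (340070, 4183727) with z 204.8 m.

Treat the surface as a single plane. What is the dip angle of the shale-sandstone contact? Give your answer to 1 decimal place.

Let the plane be z = a·E + b·N + c.
Well B−Well A: −512a − 1074b = 0.3;  Well C−Well A: 390a + 267b = −212.3.
Solving gives a = −0.80782, b = 0.38482.
Gradient magnitude |∇z| = √(a² + b²) = √(0.65257 + 0.14809) = 0.89479.
True dip = arctan(0.89479) = 41.8°, dipping toward ESE (azimuth ≈ 115°).

41.8°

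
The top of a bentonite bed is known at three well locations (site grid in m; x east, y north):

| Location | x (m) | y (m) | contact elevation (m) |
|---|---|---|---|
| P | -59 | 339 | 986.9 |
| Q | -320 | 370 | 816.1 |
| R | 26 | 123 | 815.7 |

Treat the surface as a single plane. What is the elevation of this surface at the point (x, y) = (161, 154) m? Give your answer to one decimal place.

Let the plane be z = a·x + b·y + c.
Q−P: −261a + 31b = −170.8;  R−P: 85a − 216b = −171.2.
Solving gives a = 0.78525, b = 1.10160.
Then c = 986.9 − a·-59 − b·339 = 659.79.
At (161, 154): z = 126.4 + 169.6 + 659.79 = 955.9 m.

955.9 m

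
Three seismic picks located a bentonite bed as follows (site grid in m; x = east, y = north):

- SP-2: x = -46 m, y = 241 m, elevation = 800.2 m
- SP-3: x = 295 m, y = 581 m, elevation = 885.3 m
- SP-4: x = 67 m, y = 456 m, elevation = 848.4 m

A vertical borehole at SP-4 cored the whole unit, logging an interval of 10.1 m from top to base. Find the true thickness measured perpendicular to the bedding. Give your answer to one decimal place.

Let the plane be z = a·x + b·y + c.
SP-3−SP-2: 341a + 340b = 85.1;  SP-4−SP-2: 113a + 215b = 48.2.
Solving gives a = 0.05469, b = 0.19544.
|∇z| = √(a²+b²) = 0.20295, so dip δ = arctan(0.20295) = 11.47°.
True thickness = vertical thickness × cos δ = 10.1 × cos 11.47° = 9.9 m.

9.9 m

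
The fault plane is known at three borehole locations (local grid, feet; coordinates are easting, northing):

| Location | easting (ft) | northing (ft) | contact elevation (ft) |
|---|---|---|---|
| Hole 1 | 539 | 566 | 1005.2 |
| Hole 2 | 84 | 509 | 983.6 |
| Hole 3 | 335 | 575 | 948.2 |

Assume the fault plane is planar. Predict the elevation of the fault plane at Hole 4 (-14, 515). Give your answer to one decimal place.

Two edge vectors: Hole 1→Hole 2 = (-455, -57, -21.6), Hole 1→Hole 3 = (-204, 9, -57).
Normal n = (Hole 1→Hole 2) × (Hole 1→Hole 3) = (3443.4, -21528.6, -15723).
So ∂z/∂easting = −n_x/n_z = 0.21900 and ∂z/∂northing = −n_y/n_z = −1.36924.
Intercept c from Hole 1: 1005.2 − 118.04 + 774.99 = 1662.15.
At (-14, 515): z = −3.1 − 705.2 + 1662.15 = 953.9 ft.

953.9 ft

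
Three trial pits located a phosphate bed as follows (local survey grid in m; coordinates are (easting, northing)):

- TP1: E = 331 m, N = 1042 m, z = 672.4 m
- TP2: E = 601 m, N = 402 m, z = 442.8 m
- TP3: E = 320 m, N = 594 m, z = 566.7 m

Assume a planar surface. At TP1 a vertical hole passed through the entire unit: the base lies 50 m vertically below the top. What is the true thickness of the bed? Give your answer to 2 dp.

46.94 m

Let the plane be z = a·E + b·N + c.
TP2−TP1: 270a − 640b = −229.6;  TP3−TP1: −11a − 448b = −105.7.
Solving gives a = −0.27510, b = 0.24269.
|∇z| = √(a²+b²) = 0.36685, so dip δ = arctan(0.36685) = 20.15°.
True thickness = vertical thickness × cos δ = 50 × cos 20.15° = 46.94 m.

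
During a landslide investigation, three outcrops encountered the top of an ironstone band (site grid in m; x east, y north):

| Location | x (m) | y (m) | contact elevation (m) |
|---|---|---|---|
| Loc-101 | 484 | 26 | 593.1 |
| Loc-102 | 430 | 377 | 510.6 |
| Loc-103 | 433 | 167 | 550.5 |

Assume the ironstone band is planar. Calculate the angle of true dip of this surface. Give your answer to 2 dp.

20.42°

Let the plane be z = a·x + b·y + c.
Loc-102−Loc-101: −54a + 351b = −82.5;  Loc-103−Loc-101: −51a + 141b = −42.6.
Solving gives a = 0.32275, b = −0.18539.
Gradient magnitude |∇z| = √(a² + b²) = √(0.10417 + 0.03437) = 0.37220.
True dip = arctan(0.37220) = 20.42°, dipping toward WNW (azimuth ≈ 300°).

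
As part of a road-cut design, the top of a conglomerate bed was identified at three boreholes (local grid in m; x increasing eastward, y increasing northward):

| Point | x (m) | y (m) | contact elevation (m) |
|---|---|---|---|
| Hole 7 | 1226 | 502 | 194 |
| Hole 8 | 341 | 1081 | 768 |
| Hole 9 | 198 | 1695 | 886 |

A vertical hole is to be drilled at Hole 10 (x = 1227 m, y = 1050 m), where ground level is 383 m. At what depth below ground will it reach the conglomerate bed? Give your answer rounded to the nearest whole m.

163 m

Let the plane be z = a·x + b·y + c.
Hole 8−Hole 7: −885a + 579b = 574;  Hole 9−Hole 7: −1028a + 1193b = 692.
Solving gives a = −0.61684, b = 0.04852.
Then c = 194 − a·1226 − b·502 = 925.89.
At (1227, 1050): z_contact = −756.9 + 50.9 + 925.89 = 220.0 m.
Depth below ground = 383 − 220.0 = 163 m.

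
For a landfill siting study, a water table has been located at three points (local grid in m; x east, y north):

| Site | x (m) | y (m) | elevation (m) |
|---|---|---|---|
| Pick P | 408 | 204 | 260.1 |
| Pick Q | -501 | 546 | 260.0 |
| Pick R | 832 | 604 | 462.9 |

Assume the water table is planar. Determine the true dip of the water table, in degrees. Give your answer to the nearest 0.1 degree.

Two edge vectors: Pick P→Pick Q = (-909, 342, -0.1), Pick P→Pick R = (424, 400, 202.8).
Normal n = (Pick P→Pick Q) × (Pick P→Pick R) = (69397.6, 184302.8, -508608).
So ∂z/∂x = −n_x/n_z = 0.13645 and ∂z/∂y = −n_y/n_z = 0.36237.
Gradient magnitude |∇z| = √(a² + b²) = √(0.01862 + 0.13131) = 0.38720.
True dip = arctan(0.38720) = 21.2°, dipping toward SSW (azimuth ≈ 201°).

21.2°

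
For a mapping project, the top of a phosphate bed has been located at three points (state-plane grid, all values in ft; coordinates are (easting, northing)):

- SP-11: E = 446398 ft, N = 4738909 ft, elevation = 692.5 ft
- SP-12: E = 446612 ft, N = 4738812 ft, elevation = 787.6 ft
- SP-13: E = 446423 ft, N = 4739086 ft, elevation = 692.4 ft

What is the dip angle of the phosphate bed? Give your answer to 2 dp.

Two edge vectors: SP-11→SP-12 = (214, -97, 95.1), SP-11→SP-13 = (25, 177, -0.1).
Normal n = (SP-11→SP-12) × (SP-11→SP-13) = (-16823, 2398.9, 40303).
So ∂z/∂E = −n_x/n_z = 0.41741 and ∂z/∂N = −n_y/n_z = −0.05952.
Gradient magnitude |∇z| = √(a² + b²) = √(0.17423 + 0.00354) = 0.42164.
True dip = arctan(0.42164) = 22.86°, dipping toward W (azimuth ≈ 278°).

22.86°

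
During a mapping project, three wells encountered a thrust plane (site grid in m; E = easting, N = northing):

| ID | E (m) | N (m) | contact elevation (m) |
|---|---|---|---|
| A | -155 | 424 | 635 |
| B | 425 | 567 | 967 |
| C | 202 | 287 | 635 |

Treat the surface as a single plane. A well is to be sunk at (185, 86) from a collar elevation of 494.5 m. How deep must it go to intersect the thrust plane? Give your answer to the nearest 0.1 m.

48.0 m

Let the plane be z = a·E + b·N + c.
B−A: 580a + 143b = 332;  C−A: 357a − 137b = 0.
Solving gives a = 0.34851, b = 0.90815.
Then c = 635 − a·-155 − b·424 = 303.96.
At (185, 86): z_contact = 64.47 + 78.10 + 303.96 = 446.54 m.
Depth below ground = 494.5 − 446.54 = 48.0 m.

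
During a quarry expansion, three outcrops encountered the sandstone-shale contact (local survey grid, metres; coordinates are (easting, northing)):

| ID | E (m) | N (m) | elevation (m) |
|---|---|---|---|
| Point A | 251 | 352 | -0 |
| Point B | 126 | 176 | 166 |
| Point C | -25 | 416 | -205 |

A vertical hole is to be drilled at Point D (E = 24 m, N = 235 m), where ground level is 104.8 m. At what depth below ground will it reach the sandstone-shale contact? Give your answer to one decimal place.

Two edge vectors: Point A→Point B = (-125, -176, 166), Point A→Point C = (-276, 64, -205).
Normal n = (Point A→Point B) × (Point A→Point C) = (25456, -71441, -56576).
So ∂z/∂E = −n_x/n_z = 0.44994 and ∂z/∂N = −n_y/n_z = −1.26274.
Intercept c from Point A: 0 − 112.94 + 444.49 = 331.55.
At (24, 235): z_contact = 10.80 − 296.74 + 331.55 = 45.60 m.
Depth below ground = 104.8 − 45.60 = 59.2 m.

59.2 m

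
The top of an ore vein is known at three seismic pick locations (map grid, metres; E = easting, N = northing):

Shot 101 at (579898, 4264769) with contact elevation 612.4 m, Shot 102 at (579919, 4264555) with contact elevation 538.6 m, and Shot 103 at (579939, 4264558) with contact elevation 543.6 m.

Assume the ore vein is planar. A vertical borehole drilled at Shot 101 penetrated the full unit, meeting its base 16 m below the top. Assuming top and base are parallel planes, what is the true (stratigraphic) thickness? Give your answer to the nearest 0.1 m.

Let the plane be z = a·E + b·N + c.
Shot 102−Shot 101: 21a − 214b = −73.8;  Shot 103−Shot 101: 41a − 211b = −68.8.
Solving gives a = 0.19539, b = 0.36403.
|∇z| = √(a²+b²) = 0.41316, so dip δ = arctan(0.41316) = 22.45°.
True thickness = vertical thickness × cos δ = 16 × cos 22.45° = 14.8 m.

14.8 m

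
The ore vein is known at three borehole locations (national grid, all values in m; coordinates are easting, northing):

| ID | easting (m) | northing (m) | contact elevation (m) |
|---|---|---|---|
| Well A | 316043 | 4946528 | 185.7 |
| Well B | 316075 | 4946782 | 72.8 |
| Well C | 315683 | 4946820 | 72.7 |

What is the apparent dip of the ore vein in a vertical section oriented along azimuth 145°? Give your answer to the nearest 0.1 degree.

18.5°

Two edge vectors: Well A→Well B = (32, 254, -112.9), Well A→Well C = (-360, 292, -113).
Normal n = (Well A→Well B) × (Well A→Well C) = (4264.8, 44260, 100784).
So ∂z/∂easting = −n_x/n_z = −0.04232 and ∂z/∂northing = −n_y/n_z = −0.43916.
Unit vector along 145° is (sin 145°, cos 145°) = (0.5736, -0.8192).
Slope in that direction = a·(0.5736) + b·(-0.8192) = 0.33546.
Apparent dip = arctan|0.33546| = 18.5° (true dip is 23.8°, so apparent ≤ true as expected).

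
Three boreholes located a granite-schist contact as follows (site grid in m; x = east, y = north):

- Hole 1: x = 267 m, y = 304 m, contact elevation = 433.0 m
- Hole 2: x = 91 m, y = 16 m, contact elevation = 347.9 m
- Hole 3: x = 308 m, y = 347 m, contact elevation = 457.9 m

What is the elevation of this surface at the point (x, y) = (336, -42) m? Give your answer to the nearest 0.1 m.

Let the plane be z = a·x + b·y + c.
Hole 2−Hole 1: −176a − 288b = −85.1;  Hole 3−Hole 1: 41a + 43b = 24.9.
Solving gives a = 0.82828, b = −0.21068.
Then c = 433 − a·267 − b·304 = 275.90.
At (336, -42): z = 278.3 + 8.8 + 275.90 = 563.0 m.

563.0 m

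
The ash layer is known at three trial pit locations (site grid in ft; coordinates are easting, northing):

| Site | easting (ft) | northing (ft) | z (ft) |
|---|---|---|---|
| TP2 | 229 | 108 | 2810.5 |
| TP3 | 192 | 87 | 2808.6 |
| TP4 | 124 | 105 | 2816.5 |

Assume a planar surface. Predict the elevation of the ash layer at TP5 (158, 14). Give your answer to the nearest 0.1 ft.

Let the plane be z = a·easting + b·northing + c.
TP3−TP2: −37a − 21b = −1.9;  TP4−TP2: −105a − 3b = 6.
Solving gives a = −0.06289, b = 0.20129.
Then c = 2810.5 − a·229 − b·108 = 2803.16.
At (158, 14): z = −9.9 + 2.8 + 2803.16 = 2796.0 ft.

2796.0 ft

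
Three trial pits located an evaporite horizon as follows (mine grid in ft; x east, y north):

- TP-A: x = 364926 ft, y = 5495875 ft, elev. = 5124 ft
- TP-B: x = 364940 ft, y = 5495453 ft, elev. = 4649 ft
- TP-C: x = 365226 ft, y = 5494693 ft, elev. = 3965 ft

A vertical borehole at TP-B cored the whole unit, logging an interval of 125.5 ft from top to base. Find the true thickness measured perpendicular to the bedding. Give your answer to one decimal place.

75.7 ft

Two edge vectors: TP-A→TP-B = (14, -422, -475), TP-A→TP-C = (300, -1182, -1159).
Normal n = (TP-A→TP-B) × (TP-A→TP-C) = (-72352, -126274, 110052).
So ∂z/∂x = −n_x/n_z = 0.65743 and ∂z/∂y = −n_y/n_z = 1.14740.
|∇z| = √(a²+b²) = 1.32240, so dip δ = arctan(1.32240) = 52.90°.
True thickness = vertical thickness × cos δ = 125.5 × cos 52.90° = 75.7 ft.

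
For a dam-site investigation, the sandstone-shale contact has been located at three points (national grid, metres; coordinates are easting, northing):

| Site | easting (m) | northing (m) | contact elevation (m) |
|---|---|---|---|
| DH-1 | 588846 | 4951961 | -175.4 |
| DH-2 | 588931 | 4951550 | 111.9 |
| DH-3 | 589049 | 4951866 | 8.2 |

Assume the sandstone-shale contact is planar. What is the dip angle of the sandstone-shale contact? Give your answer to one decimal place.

40.5°

Two edge vectors: DH-1→DH-2 = (85, -411, 287.3), DH-1→DH-3 = (203, -95, 183.6).
Normal n = (DH-1→DH-2) × (DH-1→DH-3) = (-48166.1, 42715.9, 75358).
So ∂z/∂easting = −n_x/n_z = 0.63916 and ∂z/∂northing = −n_y/n_z = −0.56684.
Gradient magnitude |∇z| = √(a² + b²) = √(0.40853 + 0.32131) = 0.85431.
True dip = arctan(0.85431) = 40.5°, dipping toward NW (azimuth ≈ 312°).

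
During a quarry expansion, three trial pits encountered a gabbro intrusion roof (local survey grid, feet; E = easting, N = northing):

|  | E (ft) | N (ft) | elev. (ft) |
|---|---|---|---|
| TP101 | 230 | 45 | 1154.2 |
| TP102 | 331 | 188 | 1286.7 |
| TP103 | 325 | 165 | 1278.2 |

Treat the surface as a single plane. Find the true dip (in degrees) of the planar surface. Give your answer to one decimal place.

51.4°

Two edge vectors: TP101→TP102 = (101, 143, 132.5), TP101→TP103 = (95, 120, 124).
Normal n = (TP101→TP102) × (TP101→TP103) = (1832, 63.5, -1465).
So ∂z/∂E = −n_x/n_z = 1.25051 and ∂z/∂N = −n_y/n_z = 0.04334.
Gradient magnitude |∇z| = √(a² + b²) = √(1.56378 + 0.00188) = 1.25126.
True dip = arctan(1.25126) = 51.4°, dipping toward W (azimuth ≈ 268°).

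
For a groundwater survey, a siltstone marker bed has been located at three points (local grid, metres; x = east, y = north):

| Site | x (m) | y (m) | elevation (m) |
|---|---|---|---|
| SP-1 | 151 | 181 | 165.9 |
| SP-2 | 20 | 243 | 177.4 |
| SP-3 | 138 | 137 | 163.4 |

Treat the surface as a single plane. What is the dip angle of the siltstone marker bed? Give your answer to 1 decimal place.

5.2°

Let the plane be z = a·x + b·y + c.
SP-2−SP-1: −131a + 62b = 11.5;  SP-3−SP-1: −13a − 44b = −2.5.
Solving gives a = −0.05342, b = 0.07260.
Gradient magnitude |∇z| = √(a² + b²) = √(0.00285 + 0.00527) = 0.09014.
True dip = arctan(0.09014) = 5.2°, dipping toward SE (azimuth ≈ 144°).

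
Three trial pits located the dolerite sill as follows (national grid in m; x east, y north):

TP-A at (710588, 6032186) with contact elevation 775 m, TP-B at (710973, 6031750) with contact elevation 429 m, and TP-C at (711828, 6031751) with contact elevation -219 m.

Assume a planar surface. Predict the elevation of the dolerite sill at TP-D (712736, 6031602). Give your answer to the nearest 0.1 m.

-925.8 m

Let the plane be z = a·x + b·y + c.
TP-B−TP-A: 385a − 436b = −346;  TP-C−TP-A: 1240a − 435b = −994.
Solving gives a = −0.758040009, b = 0.124207790.
Then c = 775 − a·710588 − b·6032186 = −209815.36.
At (712736, 6031602): z = −540282.4 + 749172.0 − 209815.36 = -925.8 m.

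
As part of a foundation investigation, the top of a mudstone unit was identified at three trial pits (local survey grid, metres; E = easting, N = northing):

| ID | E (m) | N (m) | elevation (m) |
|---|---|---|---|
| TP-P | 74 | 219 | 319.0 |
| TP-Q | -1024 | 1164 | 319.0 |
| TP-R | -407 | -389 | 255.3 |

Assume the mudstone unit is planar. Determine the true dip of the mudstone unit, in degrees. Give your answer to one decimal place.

4.7°

Two edge vectors: TP-P→TP-Q = (-1098, 945, 0), TP-P→TP-R = (-481, -608, -63.7).
Normal n = (TP-P→TP-Q) × (TP-P→TP-R) = (-60196.5, -69942.6, 1122129).
So ∂z/∂E = −n_x/n_z = 0.05364 and ∂z/∂N = −n_y/n_z = 0.06233.
Gradient magnitude |∇z| = √(a² + b²) = √(0.00288 + 0.00389) = 0.08224.
True dip = arctan(0.08224) = 4.7°, dipping toward SW (azimuth ≈ 221°).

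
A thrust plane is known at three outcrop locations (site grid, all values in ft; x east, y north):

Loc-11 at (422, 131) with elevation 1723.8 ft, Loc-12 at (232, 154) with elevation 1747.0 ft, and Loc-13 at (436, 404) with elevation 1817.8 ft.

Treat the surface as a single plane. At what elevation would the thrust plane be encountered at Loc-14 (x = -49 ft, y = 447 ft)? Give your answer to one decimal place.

1871.5 ft

Two edge vectors: Loc-11→Loc-12 = (-190, 23, 23.2), Loc-11→Loc-13 = (14, 273, 94).
Normal n = (Loc-11→Loc-12) × (Loc-11→Loc-13) = (-4171.6, 18184.8, -52192).
So ∂z/∂x = −n_x/n_z = −0.07993 and ∂z/∂y = −n_y/n_z = 0.34842.
Intercept c from Loc-11: 1723.8 + 33.73 − 45.64 = 1711.89.
At (-49, 447): z = 3.9 + 155.7 + 1711.89 = 1871.5 ft.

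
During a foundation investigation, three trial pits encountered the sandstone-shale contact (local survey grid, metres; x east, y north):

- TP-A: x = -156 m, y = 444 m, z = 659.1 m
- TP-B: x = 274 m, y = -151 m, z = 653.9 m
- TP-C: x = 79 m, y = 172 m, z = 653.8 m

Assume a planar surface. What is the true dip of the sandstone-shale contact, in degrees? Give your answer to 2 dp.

Two edge vectors: TP-A→TP-B = (430, -595, -5.2), TP-A→TP-C = (235, -272, -5.3).
Normal n = (TP-A→TP-B) × (TP-A→TP-C) = (1739.1, 1057, 22865).
So ∂z/∂x = −n_x/n_z = −0.07606 and ∂z/∂y = −n_y/n_z = −0.04623.
Gradient magnitude |∇z| = √(a² + b²) = √(0.00579 + 0.00214) = 0.08901.
True dip = arctan(0.08901) = 5.09°, dipping toward ENE (azimuth ≈ 059°).

5.09°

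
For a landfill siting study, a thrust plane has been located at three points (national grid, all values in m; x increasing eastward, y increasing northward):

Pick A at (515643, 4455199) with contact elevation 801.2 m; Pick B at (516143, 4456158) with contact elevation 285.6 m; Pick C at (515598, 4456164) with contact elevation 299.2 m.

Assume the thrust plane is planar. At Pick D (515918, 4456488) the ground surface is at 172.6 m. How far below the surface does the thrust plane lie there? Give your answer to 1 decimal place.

52.2 m

Let the plane be z = a·x + b·y + c.
Pick B−Pick A: 500a + 959b = −515.6;  Pick C−Pick A: −45a + 965b = −502.
Solving gives a = −0.030696940, b = −0.521638717.
Then c = 801.2 − a·515643 − b·4455199 = 2340634.15.
At (515918, 4456488): z_contact = −15837.10 − 2324676.68 + 2340634.15 = 120.37 m.
Depth below ground = 172.6 − 120.37 = 52.2 m.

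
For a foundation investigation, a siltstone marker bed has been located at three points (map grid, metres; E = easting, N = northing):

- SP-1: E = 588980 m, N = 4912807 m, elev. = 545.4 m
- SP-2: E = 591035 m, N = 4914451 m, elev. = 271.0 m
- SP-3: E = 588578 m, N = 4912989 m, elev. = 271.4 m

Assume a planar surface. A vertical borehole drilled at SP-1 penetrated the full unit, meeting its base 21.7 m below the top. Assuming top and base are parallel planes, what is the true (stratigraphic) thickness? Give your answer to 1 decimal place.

Two edge vectors: SP-1→SP-2 = (2055, 1644, -274.4), SP-1→SP-3 = (-402, 182, -274).
Normal n = (SP-1→SP-2) × (SP-1→SP-3) = (-400515.2, 673378.8, 1034898).
So ∂z/∂E = −n_x/n_z = 0.38701 and ∂z/∂N = −n_y/n_z = −0.65067.
|∇z| = √(a²+b²) = 0.75707, so dip δ = arctan(0.75707) = 37.13°.
True thickness = vertical thickness × cos δ = 21.7 × cos 37.13° = 17.3 m.

17.3 m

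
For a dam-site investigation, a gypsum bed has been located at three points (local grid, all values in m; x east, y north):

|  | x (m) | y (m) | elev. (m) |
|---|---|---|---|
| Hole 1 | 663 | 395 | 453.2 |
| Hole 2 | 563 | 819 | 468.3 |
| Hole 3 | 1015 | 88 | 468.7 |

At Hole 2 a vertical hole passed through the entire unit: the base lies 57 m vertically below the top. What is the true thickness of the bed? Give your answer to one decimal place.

56.7 m

Let the plane be z = a·x + b·y + c.
Hole 2−Hole 1: −100a + 424b = 15.1;  Hole 3−Hole 1: 352a − 307b = 15.5.
Solving gives a = 0.09454, b = 0.05791.
|∇z| = √(a²+b²) = 0.11087, so dip δ = arctan(0.11087) = 6.33°.
True thickness = vertical thickness × cos δ = 57 × cos 6.33° = 56.7 m.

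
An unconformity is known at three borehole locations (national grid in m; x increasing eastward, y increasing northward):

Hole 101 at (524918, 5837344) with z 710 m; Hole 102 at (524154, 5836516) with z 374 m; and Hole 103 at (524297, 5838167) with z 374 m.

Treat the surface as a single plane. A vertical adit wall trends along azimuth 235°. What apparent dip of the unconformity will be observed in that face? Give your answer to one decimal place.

20.5°

Two edge vectors: Hole 101→Hole 102 = (-764, -828, -336), Hole 101→Hole 103 = (-621, 823, -336).
Normal n = (Hole 101→Hole 102) × (Hole 101→Hole 103) = (554736, -48048, -1142960).
So ∂z/∂x = −n_x/n_z = 0.48535 and ∂z/∂y = −n_y/n_z = −0.04204.
Unit vector along 235° is (sin 235°, cos 235°) = (-0.8192, -0.5736).
Slope in that direction = a·(-0.8192) + b·(-0.5736) = −0.37346.
Apparent dip = arctan|0.37346| = 20.5° (true dip is 26.0°, so apparent ≤ true as expected).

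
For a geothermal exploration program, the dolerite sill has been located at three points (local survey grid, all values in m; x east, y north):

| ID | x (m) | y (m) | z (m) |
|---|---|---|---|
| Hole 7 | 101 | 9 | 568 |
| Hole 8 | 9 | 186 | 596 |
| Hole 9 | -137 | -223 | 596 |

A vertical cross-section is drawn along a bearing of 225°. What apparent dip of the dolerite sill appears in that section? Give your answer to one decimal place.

4.7°

Let the plane be z = a·x + b·y + c.
Hole 8−Hole 7: −92a + 177b = 28;  Hole 9−Hole 7: −238a − 232b = 28.
Solving gives a = −0.18043, b = 0.06441.
Unit vector along 225° is (sin 225°, cos 225°) = (-0.7071, -0.7071).
Slope in that direction = a·(-0.7071) + b·(-0.7071) = 0.08204.
Apparent dip = arctan|0.08204| = 4.7° (true dip is 10.8°, so apparent ≤ true as expected).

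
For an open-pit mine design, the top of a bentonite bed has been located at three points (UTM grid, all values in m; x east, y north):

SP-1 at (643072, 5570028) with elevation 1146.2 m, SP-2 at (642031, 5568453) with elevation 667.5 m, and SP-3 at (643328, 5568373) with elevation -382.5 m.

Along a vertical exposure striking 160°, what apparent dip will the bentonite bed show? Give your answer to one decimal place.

Let the plane be z = a·x + b·y + c.
SP-2−SP-1: −1041a − 1575b = −478.7;  SP-3−SP-1: 256a − 1655b = −1528.7.
Solving gives a = −0.75984, b = 0.80615.
Unit vector along 160° is (sin 160°, cos 160°) = (0.3420, -0.9397).
Slope in that direction = a·(0.3420) + b·(-0.9397) = −1.01741.
Apparent dip = arctan|1.01741| = 45.5° (true dip is 47.9°, so apparent ≤ true as expected).

45.5°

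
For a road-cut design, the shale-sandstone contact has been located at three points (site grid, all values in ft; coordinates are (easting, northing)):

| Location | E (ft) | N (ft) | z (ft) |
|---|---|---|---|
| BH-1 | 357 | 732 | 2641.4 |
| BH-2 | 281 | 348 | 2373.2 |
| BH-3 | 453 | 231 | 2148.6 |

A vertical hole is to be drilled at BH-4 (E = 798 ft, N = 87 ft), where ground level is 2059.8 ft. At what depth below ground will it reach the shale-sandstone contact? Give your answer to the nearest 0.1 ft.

285.2 ft

Let the plane be z = a·E + b·N + c.
BH-2−BH-1: −76a − 384b = −268.2;  BH-3−BH-1: 96a − 501b = −492.8.
Solving gives a = −0.73215, b = 0.84334.
Then c = 2641.4 − a·357 − b·732 = 2285.45.
At (798, 87): z_contact = −584.25 + 73.37 + 2285.45 = 1774.57 ft.
Depth below ground = 2059.8 − 1774.57 = 285.2 ft.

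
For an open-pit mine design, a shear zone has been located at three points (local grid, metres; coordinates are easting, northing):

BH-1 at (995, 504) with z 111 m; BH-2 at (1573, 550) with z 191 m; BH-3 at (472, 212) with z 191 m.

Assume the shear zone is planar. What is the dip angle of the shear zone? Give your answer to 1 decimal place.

Let the plane be z = a·easting + b·northing + c.
BH-2−BH-1: 578a + 46b = 80;  BH-3−BH-1: −523a − 292b = 80.
Solving gives a = 0.18685, b = −0.60863.
Gradient magnitude |∇z| = √(a² + b²) = √(0.03491 + 0.37043) = 0.63667.
True dip = arctan(0.63667) = 32.5°, dipping toward NNW (azimuth ≈ 343°).

32.5°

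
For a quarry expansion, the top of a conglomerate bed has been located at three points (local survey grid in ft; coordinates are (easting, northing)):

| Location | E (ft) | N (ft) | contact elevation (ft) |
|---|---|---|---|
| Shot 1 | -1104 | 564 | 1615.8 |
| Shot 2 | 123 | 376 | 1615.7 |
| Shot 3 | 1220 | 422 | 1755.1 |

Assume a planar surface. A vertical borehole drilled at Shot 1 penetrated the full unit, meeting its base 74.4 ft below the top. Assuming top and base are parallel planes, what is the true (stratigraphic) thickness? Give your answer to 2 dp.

62.12 ft

Let the plane be z = a·E + b·N + c.
Shot 2−Shot 1: 1227a − 188b = −0.1;  Shot 3−Shot 1: 2324a − 142b = 139.3.
Solving gives a = 0.09975, b = 0.65157.
|∇z| = √(a²+b²) = 0.65916, so dip δ = arctan(0.65916) = 33.39°.
True thickness = vertical thickness × cos δ = 74.4 × cos 33.39° = 62.12 ft.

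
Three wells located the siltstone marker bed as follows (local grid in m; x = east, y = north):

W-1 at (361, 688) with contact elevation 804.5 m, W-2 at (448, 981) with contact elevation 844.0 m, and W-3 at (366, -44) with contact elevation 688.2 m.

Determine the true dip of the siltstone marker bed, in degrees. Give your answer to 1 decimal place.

Let the plane be z = a·x + b·y + c.
W-2−W-1: 87a + 293b = 39.5;  W-3−W-1: 5a − 732b = −116.3.
Solving gives a = −0.07923, b = 0.15834.
Gradient magnitude |∇z| = √(a² + b²) = √(0.00628 + 0.02507) = 0.17706.
True dip = arctan(0.17706) = 10.0°, dipping toward SSE (azimuth ≈ 153°).

10.0°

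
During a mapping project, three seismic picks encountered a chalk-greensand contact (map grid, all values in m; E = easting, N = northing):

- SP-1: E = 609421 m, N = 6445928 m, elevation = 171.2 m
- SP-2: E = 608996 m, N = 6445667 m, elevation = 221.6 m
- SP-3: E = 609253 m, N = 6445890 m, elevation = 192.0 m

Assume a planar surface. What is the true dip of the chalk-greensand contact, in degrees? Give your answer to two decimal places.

Two edge vectors: SP-1→SP-2 = (-425, -261, 50.4), SP-1→SP-3 = (-168, -38, 20.8).
Normal n = (SP-1→SP-2) × (SP-1→SP-3) = (-3513.6, 372.8, -27698).
So ∂z/∂E = −n_x/n_z = −0.12685 and ∂z/∂N = −n_y/n_z = 0.01346.
Gradient magnitude |∇z| = √(a² + b²) = √(0.01609 + 0.00018) = 0.12757.
True dip = arctan(0.12757) = 7.27°, dipping toward E (azimuth ≈ 096°).

7.27°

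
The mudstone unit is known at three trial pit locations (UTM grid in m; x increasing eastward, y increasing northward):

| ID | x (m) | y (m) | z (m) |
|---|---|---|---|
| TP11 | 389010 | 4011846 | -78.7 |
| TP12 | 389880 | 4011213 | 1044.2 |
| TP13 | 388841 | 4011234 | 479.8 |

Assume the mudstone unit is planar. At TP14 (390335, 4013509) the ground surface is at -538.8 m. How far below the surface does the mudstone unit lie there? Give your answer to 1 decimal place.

605.7 m

Two edge vectors: TP11→TP12 = (870, -633, 1122.9), TP11→TP13 = (-169, -612, 558.5).
Normal n = (TP11→TP12) × (TP11→TP13) = (333684.3, -675665.1, -639417).
So ∂z/∂x = −n_x/n_z = 0.521857098 and ∂z/∂y = −n_y/n_z = −1.056689297.
Intercept c from TP11: -78.7 − 203007.63 + 4239274.73 = 4036188.40.
At (390335, 4013509): z_contact = 203699.09 − 4241032.00 + 4036188.40 = -1144.51 m.
Depth below ground = -538.8 − (-1144.51) = 605.7 m.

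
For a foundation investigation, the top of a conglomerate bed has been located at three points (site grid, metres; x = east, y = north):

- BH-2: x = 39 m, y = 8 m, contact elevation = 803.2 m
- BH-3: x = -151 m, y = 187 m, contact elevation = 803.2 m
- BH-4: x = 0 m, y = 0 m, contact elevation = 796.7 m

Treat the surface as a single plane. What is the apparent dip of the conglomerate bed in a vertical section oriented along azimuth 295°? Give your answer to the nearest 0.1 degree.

3.6°

Let the plane be z = a·x + b·y + c.
BH-3−BH-2: −190a + 179b = 0;  BH-4−BH-2: −39a − 8b = −6.5.
Solving gives a = 0.13687, b = 0.14528.
Unit vector along 295° is (sin 295°, cos 295°) = (-0.9063, 0.4226).
Slope in that direction = a·(-0.9063) + b·(0.4226) = −0.06265.
Apparent dip = arctan|0.06265| = 3.6° (true dip is 11.3°, so apparent ≤ true as expected).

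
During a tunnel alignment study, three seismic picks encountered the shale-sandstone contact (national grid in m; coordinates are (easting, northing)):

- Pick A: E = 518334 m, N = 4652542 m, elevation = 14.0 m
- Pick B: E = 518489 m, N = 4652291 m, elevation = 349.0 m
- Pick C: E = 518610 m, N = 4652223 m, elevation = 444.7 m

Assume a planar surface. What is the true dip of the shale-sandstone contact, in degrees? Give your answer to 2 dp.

Two edge vectors: Pick A→Pick B = (155, -251, 335), Pick A→Pick C = (276, -319, 430.7).
Normal n = (Pick A→Pick B) × (Pick A→Pick C) = (-1240.7, 25701.5, 19831).
So ∂z/∂E = −n_x/n_z = 0.06256 and ∂z/∂N = −n_y/n_z = −1.29603.
Gradient magnitude |∇z| = √(a² + b²) = √(0.00391 + 1.67968) = 1.29754.
True dip = arctan(1.29754) = 52.38°, dipping toward N (azimuth ≈ 357°).

52.38°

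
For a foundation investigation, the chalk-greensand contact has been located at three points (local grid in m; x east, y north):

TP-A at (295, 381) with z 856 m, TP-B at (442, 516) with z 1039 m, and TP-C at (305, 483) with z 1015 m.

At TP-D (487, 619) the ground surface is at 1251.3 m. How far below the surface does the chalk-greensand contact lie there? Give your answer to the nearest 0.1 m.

58.9 m

Let the plane be z = a·x + b·y + c.
TP-B−TP-A: 147a + 135b = 183;  TP-C−TP-A: 10a + 102b = 159.
Solving gives a = −0.20515, b = 1.57894.
Then c = 856 − a·295 − b·381 = 314.94.
At (487, 619): z_contact = −99.91 + 977.36 + 314.94 = 1192.40 m.
Depth below ground = 1251.3 − 1192.40 = 58.9 m.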